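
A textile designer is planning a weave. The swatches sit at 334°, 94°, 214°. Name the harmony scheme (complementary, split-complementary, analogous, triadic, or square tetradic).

triadic

Sort the hues: 94°, 214°, 334°.
Successive gaps around the wheel: 120°, 120°, 120°.
Three hues equally spaced 120° apart form a triad.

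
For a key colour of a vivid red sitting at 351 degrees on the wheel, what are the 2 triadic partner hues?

A triad places three hues 120° apart.
351 + 120 = 471 → 471 − 360 = 111°
351 + 240 = 591 → 591 − 360 = 231°

111° and 231°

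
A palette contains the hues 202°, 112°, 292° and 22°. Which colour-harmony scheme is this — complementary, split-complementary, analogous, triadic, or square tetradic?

square tetradic

Sort the hues: 22°, 112°, 202°, 292°.
Successive gaps around the wheel: 90°, 90°, 90°, 90°.
Four hues every 90° form a square tetradic scheme.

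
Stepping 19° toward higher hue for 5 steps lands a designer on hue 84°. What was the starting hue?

5 steps of 19° (toward higher hue) give a net shift of +95°.
Start = end − shift: 84 − 95 = -11 → -11 + 360 = 349°

349°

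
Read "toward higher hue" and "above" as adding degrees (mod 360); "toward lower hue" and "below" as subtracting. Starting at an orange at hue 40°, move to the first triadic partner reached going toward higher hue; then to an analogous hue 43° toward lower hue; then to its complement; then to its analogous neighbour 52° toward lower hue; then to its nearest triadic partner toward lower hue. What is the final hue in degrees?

triadic ↑ +120°: 40 + 120 = 160°
analog 43° ↓ −43°: 160 − 43 = 117°
complement +180°: 117 + 180 = 297°
analog 52° ↓ −52°: 297 − 52 = 245°
triadic ↓ −120°: 245 − 120 = 125°

125°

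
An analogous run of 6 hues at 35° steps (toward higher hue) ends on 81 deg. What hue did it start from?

5 steps of 35° (toward higher hue) give a net shift of +175°.
Start = end − shift: 81 − 175 = -94 → -94 + 360 = 266°

266°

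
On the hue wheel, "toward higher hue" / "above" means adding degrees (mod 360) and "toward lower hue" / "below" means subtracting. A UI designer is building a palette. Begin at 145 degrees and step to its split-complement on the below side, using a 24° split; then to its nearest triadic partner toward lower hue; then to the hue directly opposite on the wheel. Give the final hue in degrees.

1°

+156° (split-comp 24° ↓): 145 + 156 = 301°
−120° (triadic ↓): 301 − 120 = 181°
+180° (complement): 181 + 180 = 361 → 361 − 360 = 1°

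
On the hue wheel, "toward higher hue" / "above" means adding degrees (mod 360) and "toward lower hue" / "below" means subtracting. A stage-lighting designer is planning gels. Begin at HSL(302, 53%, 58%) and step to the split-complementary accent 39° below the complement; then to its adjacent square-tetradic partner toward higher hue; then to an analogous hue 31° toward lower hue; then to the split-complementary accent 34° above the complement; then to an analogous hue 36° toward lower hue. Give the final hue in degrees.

+141° (split-comp 39° ↓): 302 + 141 = 443 → 443 − 360 = 83°
+90° (square ↑): 83 + 90 = 173°
−31° (analog 31° ↓): 173 − 31 = 142°
+214° (split-comp 34° ↑): 142 + 214 = 356°
−36° (analog 36° ↓): 356 − 36 = 320°

320°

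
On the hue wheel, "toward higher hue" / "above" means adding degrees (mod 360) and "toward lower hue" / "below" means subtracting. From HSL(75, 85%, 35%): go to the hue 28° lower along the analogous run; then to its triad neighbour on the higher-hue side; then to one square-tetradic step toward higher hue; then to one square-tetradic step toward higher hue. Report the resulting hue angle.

analog 28° ↓ −28°: 75 − 28 = 47°
triadic ↑ +120°: 47 + 120 = 167°
square ↑ +90°: 167 + 90 = 257°
square ↑ +90°: 257 + 90 = 347°

347°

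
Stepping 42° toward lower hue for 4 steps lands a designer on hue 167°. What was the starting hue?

335°

4 steps of 42° (toward lower hue) give a net shift of −168°.
Start = end − shift: 167 + 168 = 335°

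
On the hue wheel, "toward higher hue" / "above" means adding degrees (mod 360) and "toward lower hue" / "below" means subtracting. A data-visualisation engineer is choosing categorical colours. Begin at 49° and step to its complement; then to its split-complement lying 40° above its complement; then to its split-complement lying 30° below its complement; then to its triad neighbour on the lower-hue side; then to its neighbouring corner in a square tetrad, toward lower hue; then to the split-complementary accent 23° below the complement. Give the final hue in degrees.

186°

+180° (complement): 49 + 180 = 229°
+220° (split-comp 40° ↑): 229 + 220 = 449 → 449 − 360 = 89°
+150° (split-comp 30° ↓): 89 + 150 = 239°
−120° (triadic ↓): 239 − 120 = 119°
−90° (square ↓): 119 − 90 = 29°
+157° (split-comp 23° ↓): 29 + 157 = 186°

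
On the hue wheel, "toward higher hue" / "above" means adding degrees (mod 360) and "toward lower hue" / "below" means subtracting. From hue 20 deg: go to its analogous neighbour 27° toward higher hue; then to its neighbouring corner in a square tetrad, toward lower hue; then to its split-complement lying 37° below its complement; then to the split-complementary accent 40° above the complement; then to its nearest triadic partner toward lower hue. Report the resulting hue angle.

20 + 27 = 47°   (analog 27° ↑)
47 − 90 = -43 → -43 + 360 = 317°   (square ↓)
317 + 143 = 460 → 460 − 360 = 100°   (split-comp 37° ↓)
100 + 220 = 320°   (split-comp 40° ↑)
320 − 120 = 200°   (triadic ↓)

200°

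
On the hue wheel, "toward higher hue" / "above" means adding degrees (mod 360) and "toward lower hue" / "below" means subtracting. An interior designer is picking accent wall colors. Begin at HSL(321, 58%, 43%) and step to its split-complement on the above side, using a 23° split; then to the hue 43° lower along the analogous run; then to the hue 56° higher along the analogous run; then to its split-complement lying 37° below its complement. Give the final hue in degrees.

320°

321 + 203 = 524 → 524 − 360 = 164°   (split-comp 23° ↑)
164 − 43 = 121°   (analog 43° ↓)
121 + 56 = 177°   (analog 56° ↑)
177 + 143 = 320°   (split-comp 37° ↓)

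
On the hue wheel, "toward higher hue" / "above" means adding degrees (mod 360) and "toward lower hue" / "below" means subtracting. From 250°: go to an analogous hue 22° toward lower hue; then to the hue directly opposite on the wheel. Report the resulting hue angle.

analog 22° ↓ −22°: 250 − 22 = 228°
complement +180°: 228 + 180 = 408 → 408 − 360 = 48°

48°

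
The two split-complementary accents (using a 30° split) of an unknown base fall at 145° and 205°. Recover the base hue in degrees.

355°

The accents sit 30° either side of the complement, so the complement is their short-arc midpoint on the wheel.
Short-arc midpoint of 145° and 205°: 175°.
Base is 180° from the complement: 175 − 180 = -5 → -5 + 360 = 355°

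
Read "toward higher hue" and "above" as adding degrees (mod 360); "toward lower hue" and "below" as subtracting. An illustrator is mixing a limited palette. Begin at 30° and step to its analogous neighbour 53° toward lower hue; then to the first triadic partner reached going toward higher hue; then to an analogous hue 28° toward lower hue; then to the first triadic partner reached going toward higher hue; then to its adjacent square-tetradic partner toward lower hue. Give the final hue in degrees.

analog 53° ↓ −53°: 30 − 53 = -23 → -23 + 360 = 337°
triadic ↑ +120°: 337 + 120 = 457 → 457 − 360 = 97°
analog 28° ↓ −28°: 97 − 28 = 69°
triadic ↑ +120°: 69 + 120 = 189°
square ↓ −90°: 189 − 90 = 99°

99°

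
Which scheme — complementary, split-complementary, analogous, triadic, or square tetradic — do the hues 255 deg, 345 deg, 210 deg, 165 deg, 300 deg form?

Sort the hues: 165°, 210°, 255°, 300°, 345°.
Successive gaps around the wheel: 45°, 45°, 45°, 45°, 180°.
A run of hues at equal small steps (45°) with one large closing gap is an analogous group.

analogous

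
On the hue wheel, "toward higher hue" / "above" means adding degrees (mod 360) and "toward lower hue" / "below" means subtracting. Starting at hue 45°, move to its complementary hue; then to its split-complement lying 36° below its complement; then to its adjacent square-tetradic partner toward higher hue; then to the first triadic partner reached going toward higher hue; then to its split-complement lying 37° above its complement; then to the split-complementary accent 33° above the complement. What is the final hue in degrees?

289°

45 + 180 = 225°   (complement)
225 + 144 = 369 → 369 − 360 = 9°   (split-comp 36° ↓)
9 + 90 = 99°   (square ↑)
99 + 120 = 219°   (triadic ↑)
219 + 217 = 436 → 436 − 360 = 76°   (split-comp 37° ↑)
76 + 213 = 289°   (split-comp 33° ↑)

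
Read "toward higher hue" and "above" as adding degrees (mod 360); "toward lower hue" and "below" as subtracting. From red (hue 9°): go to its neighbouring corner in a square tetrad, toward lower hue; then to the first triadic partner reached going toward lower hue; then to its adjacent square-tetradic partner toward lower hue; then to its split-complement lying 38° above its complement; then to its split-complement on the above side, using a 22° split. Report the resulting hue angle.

−90° (square ↓): 9 − 90 = -81 → -81 + 360 = 279°
−120° (triadic ↓): 279 − 120 = 159°
−90° (square ↓): 159 − 90 = 69°
+218° (split-comp 38° ↑): 69 + 218 = 287°
+202° (split-comp 22° ↑): 287 + 202 = 489 → 489 − 360 = 129°

129°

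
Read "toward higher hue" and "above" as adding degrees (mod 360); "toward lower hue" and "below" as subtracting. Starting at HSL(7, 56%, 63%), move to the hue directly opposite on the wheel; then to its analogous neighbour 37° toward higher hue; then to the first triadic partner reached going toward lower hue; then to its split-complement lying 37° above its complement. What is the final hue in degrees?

321°

+180° (complement): 7 + 180 = 187°
+37° (analog 37° ↑): 187 + 37 = 224°
−120° (triadic ↓): 224 − 120 = 104°
+217° (split-comp 37° ↑): 104 + 217 = 321°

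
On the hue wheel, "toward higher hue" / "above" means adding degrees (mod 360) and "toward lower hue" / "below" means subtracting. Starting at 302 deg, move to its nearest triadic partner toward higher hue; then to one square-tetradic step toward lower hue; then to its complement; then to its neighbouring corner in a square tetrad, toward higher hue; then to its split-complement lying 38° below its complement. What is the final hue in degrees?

+120° (triadic ↑): 302 + 120 = 422 → 422 − 360 = 62°
−90° (square ↓): 62 − 90 = -28 → -28 + 360 = 332°
+180° (complement): 332 + 180 = 512 → 512 − 360 = 152°
+90° (square ↑): 152 + 90 = 242°
+142° (split-comp 38° ↓): 242 + 142 = 384 → 384 − 360 = 24°

24°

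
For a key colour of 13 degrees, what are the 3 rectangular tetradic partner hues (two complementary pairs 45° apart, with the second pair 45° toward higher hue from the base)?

A rectangular tetradic uses two complementary pairs 45° apart: offsets 0°, 45°, 180°, 225°.
13 + 45 = 58°
13 + 180 = 193°
13 + 225 = 238°

58°, 193° and 238°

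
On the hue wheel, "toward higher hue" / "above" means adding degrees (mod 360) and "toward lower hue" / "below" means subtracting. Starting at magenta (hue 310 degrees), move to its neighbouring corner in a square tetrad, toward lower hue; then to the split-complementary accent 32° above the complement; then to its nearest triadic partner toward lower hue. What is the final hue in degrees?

312°

−90° (square ↓): 310 − 90 = 220°
+212° (split-comp 32° ↑): 220 + 212 = 432 → 432 − 360 = 72°
−120° (triadic ↓): 72 − 120 = -48 → -48 + 360 = 312°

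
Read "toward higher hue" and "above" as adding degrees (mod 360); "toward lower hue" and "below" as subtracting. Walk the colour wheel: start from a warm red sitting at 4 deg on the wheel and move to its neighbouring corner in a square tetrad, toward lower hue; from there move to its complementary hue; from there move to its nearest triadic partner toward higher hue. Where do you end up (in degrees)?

4 − 90 = -86 → -86 + 360 = 274°   (square ↓)
274 + 180 = 454 → 454 − 360 = 94°   (complement)
94 + 120 = 214°   (triadic ↑)

214°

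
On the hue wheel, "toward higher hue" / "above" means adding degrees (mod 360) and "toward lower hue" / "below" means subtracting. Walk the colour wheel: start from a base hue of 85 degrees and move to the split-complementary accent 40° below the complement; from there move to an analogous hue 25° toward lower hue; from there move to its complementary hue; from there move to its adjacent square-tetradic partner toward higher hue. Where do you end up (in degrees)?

110°

+140° (split-comp 40° ↓): 85 + 140 = 225°
−25° (analog 25° ↓): 225 − 25 = 200°
+180° (complement): 200 + 180 = 380 → 380 − 360 = 20°
+90° (square ↑): 20 + 90 = 110°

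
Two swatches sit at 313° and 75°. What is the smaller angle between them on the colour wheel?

122°

|313 − 75| = 238.
The shorter arc is 360 − 238 = 122°.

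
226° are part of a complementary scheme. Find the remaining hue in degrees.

The complement sits 180° across the wheel.
The full set through 226° is {46°, 226°}.
Given {226°}, the missing hue is 46°.

46°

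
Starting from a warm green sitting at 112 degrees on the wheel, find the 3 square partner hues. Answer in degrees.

A square tetradic scheme places four hues every 90°.
112 + 90 = 202°
112 + 180 = 292°
112 + 270 = 382 → 382 − 360 = 22°

202°, 292°, 22°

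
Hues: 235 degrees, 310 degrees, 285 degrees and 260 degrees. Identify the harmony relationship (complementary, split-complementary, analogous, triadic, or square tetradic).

Sort the hues: 235°, 260°, 285°, 310°.
Successive gaps around the wheel: 25°, 25°, 25°, 285°.
A run of hues at equal small steps (25°) with one large closing gap is an analogous group.

analogous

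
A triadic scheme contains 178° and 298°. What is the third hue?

58°

A triad spaces three hues 120° apart.
The full set is {58°, 178°, 298°}.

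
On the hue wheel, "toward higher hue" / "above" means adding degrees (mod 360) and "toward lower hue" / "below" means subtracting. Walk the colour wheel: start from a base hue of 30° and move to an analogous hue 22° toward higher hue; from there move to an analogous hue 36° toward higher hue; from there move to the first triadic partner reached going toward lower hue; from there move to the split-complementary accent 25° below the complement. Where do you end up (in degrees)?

30 + 22 = 52°   (analog 22° ↑)
52 + 36 = 88°   (analog 36° ↑)
88 − 120 = -32 → -32 + 360 = 328°   (triadic ↓)
328 + 155 = 483 → 483 − 360 = 123°   (split-comp 25° ↓)

123°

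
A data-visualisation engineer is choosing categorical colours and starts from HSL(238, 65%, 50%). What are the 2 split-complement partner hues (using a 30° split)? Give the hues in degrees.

Split-complementary hues sit 30° either side of the complement.
Complement of 238 degrees: 238 + 180 = 418 → 418 − 360 = 58°
58 − 30 = 28°
58 + 30 = 88°

28° and 88°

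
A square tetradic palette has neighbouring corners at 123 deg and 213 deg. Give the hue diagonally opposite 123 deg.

A square tetradic scheme places four hues 90° apart; opposite corners are 180° apart.
123 + 180 = 303°

303°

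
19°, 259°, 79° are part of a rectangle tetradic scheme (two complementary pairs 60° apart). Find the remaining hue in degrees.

199°

A rectangular tetradic uses two complementary pairs 60° apart: offsets 0°, 60°, 180°, 240°.
Among {19°, 79°, 259°}, 79° and 259° are a 180° pair.
The remaining hue 19° needs its own complement: 19 + 180 = 199°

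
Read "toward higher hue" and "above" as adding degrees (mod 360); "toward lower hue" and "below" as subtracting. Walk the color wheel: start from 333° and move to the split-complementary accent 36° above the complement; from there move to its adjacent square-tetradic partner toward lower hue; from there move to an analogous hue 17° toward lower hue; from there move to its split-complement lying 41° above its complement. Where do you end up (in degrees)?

303°

333 + 216 = 549 → 549 − 360 = 189°   (split-comp 36° ↑)
189 − 90 = 99°   (square ↓)
99 − 17 = 82°   (analog 17° ↓)
82 + 221 = 303°   (split-comp 41° ↑)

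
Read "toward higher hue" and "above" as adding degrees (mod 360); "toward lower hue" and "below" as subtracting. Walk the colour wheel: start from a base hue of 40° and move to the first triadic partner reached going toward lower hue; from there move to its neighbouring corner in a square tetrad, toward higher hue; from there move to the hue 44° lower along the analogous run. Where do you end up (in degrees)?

triadic ↓ −120°: 40 − 120 = -80 → -80 + 360 = 280°
square ↑ +90°: 280 + 90 = 370 → 370 − 360 = 10°
analog 44° ↓ −44°: 10 − 44 = -34 → -34 + 360 = 326°

326°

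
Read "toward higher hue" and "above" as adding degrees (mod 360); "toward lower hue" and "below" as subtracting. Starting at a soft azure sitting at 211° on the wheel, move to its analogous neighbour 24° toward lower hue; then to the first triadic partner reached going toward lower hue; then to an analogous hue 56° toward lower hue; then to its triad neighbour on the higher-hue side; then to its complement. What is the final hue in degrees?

311°

211 − 24 = 187°   (analog 24° ↓)
187 − 120 = 67°   (triadic ↓)
67 − 56 = 11°   (analog 56° ↓)
11 + 120 = 131°   (triadic ↑)
131 + 180 = 311°   (complement)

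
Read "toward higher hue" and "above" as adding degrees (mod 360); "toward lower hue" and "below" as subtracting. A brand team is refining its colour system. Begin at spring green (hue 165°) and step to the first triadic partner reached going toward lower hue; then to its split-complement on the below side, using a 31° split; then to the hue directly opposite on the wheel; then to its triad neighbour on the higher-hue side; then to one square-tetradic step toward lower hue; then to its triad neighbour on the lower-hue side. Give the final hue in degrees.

triadic ↓ −120°: 165 − 120 = 45°
split-comp 31° ↓ +149°: 45 + 149 = 194°
complement +180°: 194 + 180 = 374 → 374 − 360 = 14°
triadic ↑ +120°: 14 + 120 = 134°
square ↓ −90°: 134 − 90 = 44°
triadic ↓ −120°: 44 − 120 = -76 → -76 + 360 = 284°

284°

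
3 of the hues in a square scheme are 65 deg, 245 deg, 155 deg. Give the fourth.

A square tetradic scheme places four hues every 90°.
The full set through 65° is {65°, 155°, 245°, 335°}.
Given {65°, 155°, 245°}, the missing hue is 335°.

335°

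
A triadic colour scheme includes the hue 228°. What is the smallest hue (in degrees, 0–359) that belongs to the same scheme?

A triad places three hues 120° apart.
The full set through 228° is {108°, 228°, 348°}.

108°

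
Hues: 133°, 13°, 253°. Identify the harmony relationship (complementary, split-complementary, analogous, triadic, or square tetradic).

Sort the hues: 13°, 133°, 253°.
Successive gaps around the wheel: 120°, 120°, 120°.
Three hues equally spaced 120° apart form a triad.

triadic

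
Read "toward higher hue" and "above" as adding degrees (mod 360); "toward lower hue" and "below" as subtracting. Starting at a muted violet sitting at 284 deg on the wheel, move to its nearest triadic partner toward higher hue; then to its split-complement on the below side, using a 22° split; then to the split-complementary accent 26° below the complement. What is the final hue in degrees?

356°

284 + 120 = 404 → 404 − 360 = 44°   (triadic ↑)
44 + 158 = 202°   (split-comp 22° ↓)
202 + 154 = 356°   (split-comp 26° ↓)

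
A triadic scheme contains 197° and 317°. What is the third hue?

77°

A triad spaces three hues 120° apart.
The full set is {77°, 197°, 317°}.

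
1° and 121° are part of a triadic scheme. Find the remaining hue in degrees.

241°

A triad places three hues 120° apart.
The full set through 1° is {1°, 121°, 241°}.
Given {1°, 121°}, the missing hue is 241°.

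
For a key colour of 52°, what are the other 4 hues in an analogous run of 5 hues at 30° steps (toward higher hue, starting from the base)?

Analogous hues sit every 30° along the wheel.
52 + 30 = 82°
52 + 60 = 112°
52 + 90 = 142°
52 + 120 = 172°

82°, 112°, 142°, and 172°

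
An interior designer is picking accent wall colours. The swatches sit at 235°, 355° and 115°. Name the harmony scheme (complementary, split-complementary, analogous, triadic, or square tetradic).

Sort the hues: 115°, 235°, 355°.
Successive gaps around the wheel: 120°, 120°, 120°.
Three hues equally spaced 120° apart form a triad.

triadic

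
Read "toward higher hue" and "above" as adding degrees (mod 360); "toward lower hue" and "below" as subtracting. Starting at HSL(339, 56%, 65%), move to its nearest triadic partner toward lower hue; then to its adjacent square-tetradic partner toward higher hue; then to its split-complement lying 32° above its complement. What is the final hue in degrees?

161°

−120° (triadic ↓): 339 − 120 = 219°
+90° (square ↑): 219 + 90 = 309°
+212° (split-comp 32° ↑): 309 + 212 = 521 → 521 − 360 = 161°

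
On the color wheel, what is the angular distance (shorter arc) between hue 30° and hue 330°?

60°

|30 − 330| = 300.
The shorter arc is 360 − 300 = 60°.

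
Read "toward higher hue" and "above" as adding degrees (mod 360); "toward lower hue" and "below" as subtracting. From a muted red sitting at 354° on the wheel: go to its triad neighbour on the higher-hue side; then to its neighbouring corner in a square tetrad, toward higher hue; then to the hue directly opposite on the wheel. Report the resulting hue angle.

24°

triadic ↑ +120°: 354 + 120 = 474 → 474 − 360 = 114°
square ↑ +90°: 114 + 90 = 204°
complement +180°: 204 + 180 = 384 → 384 − 360 = 24°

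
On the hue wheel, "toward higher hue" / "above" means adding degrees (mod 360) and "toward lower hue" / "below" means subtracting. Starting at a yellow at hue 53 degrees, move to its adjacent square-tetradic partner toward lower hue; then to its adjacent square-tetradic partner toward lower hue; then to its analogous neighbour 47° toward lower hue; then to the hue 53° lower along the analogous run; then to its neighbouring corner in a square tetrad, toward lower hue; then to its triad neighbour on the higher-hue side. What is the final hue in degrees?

163°

−90° (square ↓): 53 − 90 = -37 → -37 + 360 = 323°
−90° (square ↓): 323 − 90 = 233°
−47° (analog 47° ↓): 233 − 47 = 186°
−53° (analog 53° ↓): 186 − 53 = 133°
−90° (square ↓): 133 − 90 = 43°
+120° (triadic ↑): 43 + 120 = 163°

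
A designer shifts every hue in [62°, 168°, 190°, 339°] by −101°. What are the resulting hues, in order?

62 − 101 = -39 → -39 + 360 = 321°
168 − 101 = 67°
190 − 101 = 89°
339 − 101 = 238°

321°, 67°, 89°, 238°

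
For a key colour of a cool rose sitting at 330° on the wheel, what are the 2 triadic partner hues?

A triad places three hues 120° apart.
330 + 120 = 450 → 450 − 360 = 90°
330 + 240 = 570 → 570 − 360 = 210°

90° and 210°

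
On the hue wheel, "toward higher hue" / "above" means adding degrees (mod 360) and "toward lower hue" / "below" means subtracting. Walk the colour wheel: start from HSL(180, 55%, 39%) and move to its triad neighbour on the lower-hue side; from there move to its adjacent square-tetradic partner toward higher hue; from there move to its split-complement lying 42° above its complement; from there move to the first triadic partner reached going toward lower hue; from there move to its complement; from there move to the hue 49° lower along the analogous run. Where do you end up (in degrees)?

180 − 120 = 60°   (triadic ↓)
60 + 90 = 150°   (square ↑)
150 + 222 = 372 → 372 − 360 = 12°   (split-comp 42° ↑)
12 − 120 = -108 → -108 + 360 = 252°   (triadic ↓)
252 + 180 = 432 → 432 − 360 = 72°   (complement)
72 − 49 = 23°   (analog 49° ↓)

23°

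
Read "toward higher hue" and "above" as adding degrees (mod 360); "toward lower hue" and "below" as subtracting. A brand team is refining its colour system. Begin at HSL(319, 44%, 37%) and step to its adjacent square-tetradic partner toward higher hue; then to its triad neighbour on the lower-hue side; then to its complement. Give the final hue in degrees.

+90° (square ↑): 319 + 90 = 409 → 409 − 360 = 49°
−120° (triadic ↓): 49 − 120 = -71 → -71 + 360 = 289°
+180° (complement): 289 + 180 = 469 → 469 − 360 = 109°

109°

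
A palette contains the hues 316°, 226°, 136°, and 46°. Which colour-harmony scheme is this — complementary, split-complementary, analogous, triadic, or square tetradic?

Sort the hues: 46°, 136°, 226°, 316°.
Successive gaps around the wheel: 90°, 90°, 90°, 90°.
Four hues every 90° form a square tetradic scheme.

square tetradic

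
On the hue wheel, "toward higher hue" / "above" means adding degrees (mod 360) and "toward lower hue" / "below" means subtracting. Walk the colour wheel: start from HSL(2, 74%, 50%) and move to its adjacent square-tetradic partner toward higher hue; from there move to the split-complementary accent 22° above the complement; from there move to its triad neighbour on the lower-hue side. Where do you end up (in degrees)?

174°

2 + 90 = 92°   (square ↑)
92 + 202 = 294°   (split-comp 22° ↑)
294 − 120 = 174°   (triadic ↓)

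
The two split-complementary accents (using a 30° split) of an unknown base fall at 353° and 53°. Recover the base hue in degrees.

The accents sit 30° either side of the complement, so the complement is their short-arc midpoint on the wheel.
Short-arc midpoint of 353° and 53°: 23°.
Base is 180° from the complement: 23 − 180 = -157 → -157 + 360 = 203°

203°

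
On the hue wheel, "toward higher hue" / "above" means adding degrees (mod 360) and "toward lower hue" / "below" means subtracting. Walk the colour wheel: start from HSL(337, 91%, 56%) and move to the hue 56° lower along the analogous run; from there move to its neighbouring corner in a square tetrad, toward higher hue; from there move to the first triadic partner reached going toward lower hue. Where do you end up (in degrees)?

−56° (analog 56° ↓): 337 − 56 = 281°
+90° (square ↑): 281 + 90 = 371 → 371 − 360 = 11°
−120° (triadic ↓): 11 − 120 = -109 → -109 + 360 = 251°

251°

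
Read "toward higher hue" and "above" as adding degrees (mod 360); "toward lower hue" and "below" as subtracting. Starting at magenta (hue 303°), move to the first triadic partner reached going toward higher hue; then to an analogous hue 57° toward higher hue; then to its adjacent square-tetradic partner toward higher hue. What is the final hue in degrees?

210°

303 + 120 = 423 → 423 − 360 = 63°   (triadic ↑)
63 + 57 = 120°   (analog 57° ↑)
120 + 90 = 210°   (square ↑)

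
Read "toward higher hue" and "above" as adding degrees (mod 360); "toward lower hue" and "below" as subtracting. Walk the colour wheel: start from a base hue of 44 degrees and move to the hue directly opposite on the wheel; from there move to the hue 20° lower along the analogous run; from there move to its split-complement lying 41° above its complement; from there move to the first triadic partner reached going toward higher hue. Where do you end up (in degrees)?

complement +180°: 44 + 180 = 224°
analog 20° ↓ −20°: 224 − 20 = 204°
split-comp 41° ↑ +221°: 204 + 221 = 425 → 425 − 360 = 65°
triadic ↑ +120°: 65 + 120 = 185°

185°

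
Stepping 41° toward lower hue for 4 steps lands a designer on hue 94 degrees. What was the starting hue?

258°

4 steps of 41° (toward lower hue) give a net shift of −164°.
Start = end − shift: 94 + 164 = 258°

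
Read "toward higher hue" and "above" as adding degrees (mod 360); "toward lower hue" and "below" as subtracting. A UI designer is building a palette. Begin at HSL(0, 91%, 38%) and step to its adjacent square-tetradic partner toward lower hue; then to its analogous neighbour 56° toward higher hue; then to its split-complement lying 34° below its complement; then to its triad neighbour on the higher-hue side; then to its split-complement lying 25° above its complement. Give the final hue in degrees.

77°

square ↓ −90°: 0 − 90 = -90 → -90 + 360 = 270°
analog 56° ↑ +56°: 270 + 56 = 326°
split-comp 34° ↓ +146°: 326 + 146 = 472 → 472 − 360 = 112°
triadic ↑ +120°: 112 + 120 = 232°
split-comp 25° ↑ +205°: 232 + 205 = 437 → 437 − 360 = 77°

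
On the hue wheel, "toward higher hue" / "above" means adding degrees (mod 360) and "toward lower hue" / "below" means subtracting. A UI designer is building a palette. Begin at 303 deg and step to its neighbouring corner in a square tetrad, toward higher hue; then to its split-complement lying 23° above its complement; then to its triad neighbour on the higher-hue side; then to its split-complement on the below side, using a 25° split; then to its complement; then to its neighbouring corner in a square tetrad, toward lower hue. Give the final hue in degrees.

241°

square ↑ +90°: 303 + 90 = 393 → 393 − 360 = 33°
split-comp 23° ↑ +203°: 33 + 203 = 236°
triadic ↑ +120°: 236 + 120 = 356°
split-comp 25° ↓ +155°: 356 + 155 = 511 → 511 − 360 = 151°
complement +180°: 151 + 180 = 331°
square ↓ −90°: 331 − 90 = 241°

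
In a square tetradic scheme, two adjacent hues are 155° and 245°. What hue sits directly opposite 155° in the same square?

A square tetradic scheme places four hues 90° apart; opposite corners are 180° apart.
155 + 180 = 335°

335°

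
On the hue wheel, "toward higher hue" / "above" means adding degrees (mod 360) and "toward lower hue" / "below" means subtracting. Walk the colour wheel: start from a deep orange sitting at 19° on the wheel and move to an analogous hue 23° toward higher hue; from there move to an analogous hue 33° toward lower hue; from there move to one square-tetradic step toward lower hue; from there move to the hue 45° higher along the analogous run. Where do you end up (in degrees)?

+23° (analog 23° ↑): 19 + 23 = 42°
−33° (analog 33° ↓): 42 − 33 = 9°
−90° (square ↓): 9 − 90 = -81 → -81 + 360 = 279°
+45° (analog 45° ↑): 279 + 45 = 324°

324°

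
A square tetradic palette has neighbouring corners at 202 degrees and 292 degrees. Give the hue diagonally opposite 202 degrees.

A square tetradic scheme places four hues 90° apart; opposite corners are 180° apart.
202 + 180 = 382 → 382 − 360 = 22°

22°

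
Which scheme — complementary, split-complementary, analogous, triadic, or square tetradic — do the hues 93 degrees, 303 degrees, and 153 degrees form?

Sort the hues: 93°, 153°, 303°.
Successive gaps around the wheel: 60°, 150°, 150°.
Two 150° gaps and one 60° gap — a base hue opposite a pair of accents 30° either side of its complement — is the split-complementary pattern.

split-complementary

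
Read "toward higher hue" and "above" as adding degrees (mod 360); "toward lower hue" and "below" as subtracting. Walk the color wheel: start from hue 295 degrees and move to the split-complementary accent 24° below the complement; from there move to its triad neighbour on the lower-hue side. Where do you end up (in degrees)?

295 + 156 = 451 → 451 − 360 = 91°   (split-comp 24° ↓)
91 − 120 = -29 → -29 + 360 = 331°   (triadic ↓)

331°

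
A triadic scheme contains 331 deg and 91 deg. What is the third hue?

A triad spaces three hues 120° apart.
The full set is {91°, 211°, 331°}.

211°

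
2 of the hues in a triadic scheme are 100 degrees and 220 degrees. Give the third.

340°

A triad places three hues 120° apart.
The full set through 100° is {100°, 220°, 340°}.
Given {100°, 220°}, the missing hue is 340°.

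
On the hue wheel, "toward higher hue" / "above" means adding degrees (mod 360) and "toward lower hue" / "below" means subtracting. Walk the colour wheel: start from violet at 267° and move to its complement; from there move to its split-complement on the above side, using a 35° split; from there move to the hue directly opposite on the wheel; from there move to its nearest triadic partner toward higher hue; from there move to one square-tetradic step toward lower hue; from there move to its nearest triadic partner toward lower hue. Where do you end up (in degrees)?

complement +180°: 267 + 180 = 447 → 447 − 360 = 87°
split-comp 35° ↑ +215°: 87 + 215 = 302°
complement +180°: 302 + 180 = 482 → 482 − 360 = 122°
triadic ↑ +120°: 122 + 120 = 242°
square ↓ −90°: 242 − 90 = 152°
triadic ↓ −120°: 152 − 120 = 32°

32°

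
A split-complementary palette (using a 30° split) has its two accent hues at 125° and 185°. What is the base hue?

335°

The accents sit 30° either side of the complement, so the complement is their short-arc midpoint on the wheel.
Short-arc midpoint of 125° and 185°: 155°.
Base is 180° from the complement: 155 − 180 = -25 → -25 + 360 = 335°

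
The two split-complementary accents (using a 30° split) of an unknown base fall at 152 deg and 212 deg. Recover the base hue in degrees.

2°

The accents sit 30° either side of the complement, so the complement is their short-arc midpoint on the wheel.
Short-arc midpoint of 152° and 212°: 182°.
Base is 180° from the complement: 182 − 180 = 2°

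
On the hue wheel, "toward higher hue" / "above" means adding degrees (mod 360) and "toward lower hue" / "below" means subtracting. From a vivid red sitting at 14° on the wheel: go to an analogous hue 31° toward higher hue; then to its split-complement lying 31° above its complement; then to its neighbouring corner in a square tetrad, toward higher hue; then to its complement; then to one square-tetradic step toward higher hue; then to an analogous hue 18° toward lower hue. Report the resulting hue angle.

14 + 31 = 45°   (analog 31° ↑)
45 + 211 = 256°   (split-comp 31° ↑)
256 + 90 = 346°   (square ↑)
346 + 180 = 526 → 526 − 360 = 166°   (complement)
166 + 90 = 256°   (square ↑)
256 − 18 = 238°   (analog 18° ↓)

238°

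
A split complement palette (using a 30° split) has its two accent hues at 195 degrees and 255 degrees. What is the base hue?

45°

The accents sit 30° either side of the complement, so the complement is their short-arc midpoint on the wheel.
Short-arc midpoint of 195° and 255°: 225°.
Base is 180° from the complement: 225 − 180 = 45°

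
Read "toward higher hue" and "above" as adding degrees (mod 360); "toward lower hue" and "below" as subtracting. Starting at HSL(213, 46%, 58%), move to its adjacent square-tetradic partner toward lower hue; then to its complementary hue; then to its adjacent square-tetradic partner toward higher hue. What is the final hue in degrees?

square ↓ −90°: 213 − 90 = 123°
complement +180°: 123 + 180 = 303°
square ↑ +90°: 303 + 90 = 393 → 393 − 360 = 33°

33°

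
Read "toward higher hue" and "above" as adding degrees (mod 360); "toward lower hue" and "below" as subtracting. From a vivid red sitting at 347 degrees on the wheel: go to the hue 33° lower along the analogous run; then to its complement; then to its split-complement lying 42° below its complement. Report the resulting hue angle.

−33° (analog 33° ↓): 347 − 33 = 314°
+180° (complement): 314 + 180 = 494 → 494 − 360 = 134°
+138° (split-comp 42° ↓): 134 + 138 = 272°

272°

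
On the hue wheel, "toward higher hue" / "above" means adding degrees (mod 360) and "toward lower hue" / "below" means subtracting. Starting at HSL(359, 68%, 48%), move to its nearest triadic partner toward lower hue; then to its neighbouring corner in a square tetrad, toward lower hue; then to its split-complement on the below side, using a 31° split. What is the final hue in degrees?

−120° (triadic ↓): 359 − 120 = 239°
−90° (square ↓): 239 − 90 = 149°
+149° (split-comp 31° ↓): 149 + 149 = 298°

298°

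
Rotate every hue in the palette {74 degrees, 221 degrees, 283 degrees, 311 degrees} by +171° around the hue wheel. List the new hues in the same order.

245°, 32°, 94°, 122°

74 + 171 = 245°
221 + 171 = 392 → 392 − 360 = 32°
283 + 171 = 454 → 454 − 360 = 94°
311 + 171 = 482 → 482 − 360 = 122°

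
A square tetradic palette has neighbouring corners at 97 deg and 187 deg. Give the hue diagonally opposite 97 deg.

277°

A square tetradic scheme places four hues 90° apart; opposite corners are 180° apart.
97 + 180 = 277°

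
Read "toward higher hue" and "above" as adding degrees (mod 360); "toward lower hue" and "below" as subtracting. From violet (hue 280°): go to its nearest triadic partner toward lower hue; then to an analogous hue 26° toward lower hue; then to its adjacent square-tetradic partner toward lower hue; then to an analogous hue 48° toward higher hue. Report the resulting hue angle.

−120° (triadic ↓): 280 − 120 = 160°
−26° (analog 26° ↓): 160 − 26 = 134°
−90° (square ↓): 134 − 90 = 44°
+48° (analog 48° ↑): 44 + 48 = 92°

92°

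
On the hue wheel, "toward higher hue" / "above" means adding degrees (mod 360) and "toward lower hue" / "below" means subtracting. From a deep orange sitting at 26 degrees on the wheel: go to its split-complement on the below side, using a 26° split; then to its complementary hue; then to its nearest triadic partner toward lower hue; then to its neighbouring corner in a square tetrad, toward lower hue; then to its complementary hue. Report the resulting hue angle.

+154° (split-comp 26° ↓): 26 + 154 = 180°
+180° (complement): 180 + 180 = 360 → 360 − 360 = 0°
−120° (triadic ↓): 0 − 120 = -120 → -120 + 360 = 240°
−90° (square ↓): 240 − 90 = 150°
+180° (complement): 150 + 180 = 330°

330°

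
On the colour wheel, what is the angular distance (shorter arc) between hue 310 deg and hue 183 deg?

|310 − 183| = 127.
127 ≤ 180, so the shorter arc is 127°.

127°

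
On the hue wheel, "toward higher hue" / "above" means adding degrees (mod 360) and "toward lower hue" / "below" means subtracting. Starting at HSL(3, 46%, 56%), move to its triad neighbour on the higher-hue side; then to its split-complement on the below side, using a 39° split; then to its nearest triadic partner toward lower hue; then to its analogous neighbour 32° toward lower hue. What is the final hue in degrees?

112°

triadic ↑ +120°: 3 + 120 = 123°
split-comp 39° ↓ +141°: 123 + 141 = 264°
triadic ↓ −120°: 264 − 120 = 144°
analog 32° ↓ −32°: 144 − 32 = 112°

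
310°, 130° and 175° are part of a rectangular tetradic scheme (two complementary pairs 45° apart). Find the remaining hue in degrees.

355°

A rectangular tetradic uses two complementary pairs 45° apart: offsets 0°, 45°, 180°, 225°.
Among {130°, 175°, 310°}, 310° and 130° are a 180° pair.
The remaining hue 175° needs its own complement: 175 + 180 = 355°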